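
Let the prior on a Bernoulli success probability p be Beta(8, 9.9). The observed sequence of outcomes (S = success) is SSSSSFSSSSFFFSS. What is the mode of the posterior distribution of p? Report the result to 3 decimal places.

p̂_MAP = 0.583

Prior: Beta(8, 9.9).
Data: 11 successes in 15 trials (from the sequence). The binomial likelihood contributes p^11(1−p)^4, so the posterior is Beta(8+11, 9.9+4) = Beta(19, 13.9).
For Beta(a, b) with a, b > 1 the mode is (a−1)/(a+b−2) = 18/30.9 ≈ 0.583.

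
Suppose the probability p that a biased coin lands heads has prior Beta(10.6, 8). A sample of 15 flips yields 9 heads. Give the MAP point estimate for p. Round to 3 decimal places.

p̂_MAP = 0.589

Prior: Beta(10.6, 8).
Data: 9 successes in 15 trials. The binomial likelihood contributes p^9(1−p)^6, so the posterior is Beta(10.6+9, 8+6) = Beta(19.6, 14).
For Beta(a, b) with a, b > 1 the mode is (a−1)/(a+b−2) = 18.6/31.6 ≈ 0.589.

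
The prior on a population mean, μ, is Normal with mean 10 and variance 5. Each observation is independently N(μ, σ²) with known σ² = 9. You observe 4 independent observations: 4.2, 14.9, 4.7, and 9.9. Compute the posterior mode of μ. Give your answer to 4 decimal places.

μ̂_MAP = 8.9138

n = 4; x̄ = (4.2 + 14.9 + 4.7 + 9.9)/4 = 33.7/4 = 8.425.
For a Normal prior and Normal likelihood with known variance, the posterior is Normal; its mode equals its mean, the precision-weighted average.
Prior precision 1/σ₀² = 1/5 = 0.2; data precision n/σ² = 4/9.
μ̂ = (0.2·10 + (4/9)·8.425) / (0.2 + 4/9) = (517/90)/(29/45) = 517/58 ≈ 8.9138.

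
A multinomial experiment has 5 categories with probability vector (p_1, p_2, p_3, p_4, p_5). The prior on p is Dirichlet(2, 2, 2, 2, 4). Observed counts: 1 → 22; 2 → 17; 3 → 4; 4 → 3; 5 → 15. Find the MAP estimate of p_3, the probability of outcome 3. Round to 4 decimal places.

The posterior is Dirichlet(αᵢ + nᵢ) = Dirichlet(24, 19, 6, 5, 19).
For a Dirichlet(a₁,…,a_K) with all aᵢ > 1, the mode has j-th component (aⱼ − 1)/(Σaᵢ − K).
Here Σaᵢ = 73 and K = 5, so p_3 = (6 − 1)/(73 − 5) = 5/68 ≈ 0.0735.

MAP estimate: 0.0735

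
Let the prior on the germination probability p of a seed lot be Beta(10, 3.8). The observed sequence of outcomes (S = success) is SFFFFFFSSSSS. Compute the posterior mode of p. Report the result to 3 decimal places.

Prior: Beta(10, 3.8).
Data: 6 successes in 12 trials (from the sequence). The binomial likelihood contributes p^6(1−p)^6, so the posterior is Beta(10+6, 3.8+6) = Beta(16, 9.8).
For Beta(a, b) with a, b > 1 the mode is (a−1)/(a+b−2) = 15/23.8 ≈ 0.630.

p̂_MAP = 0.630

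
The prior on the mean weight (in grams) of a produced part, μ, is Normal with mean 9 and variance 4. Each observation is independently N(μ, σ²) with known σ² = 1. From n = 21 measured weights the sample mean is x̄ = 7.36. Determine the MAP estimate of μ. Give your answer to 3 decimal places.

n = 21, x̄ = 7.36.
For a Normal prior and Normal likelihood with known variance, the posterior is Normal; its mode equals its mean, the precision-weighted average.
Prior precision 1/σ₀² = 1/4 = 0.25; data precision n/σ² = 21/1 = 21.
μ̂ = (0.25·9 + 21·7.36) / (0.25 + 21) = 156.81/21.25 = 15681/2125 ≈ 7.379.

μ̂_MAP = 7.379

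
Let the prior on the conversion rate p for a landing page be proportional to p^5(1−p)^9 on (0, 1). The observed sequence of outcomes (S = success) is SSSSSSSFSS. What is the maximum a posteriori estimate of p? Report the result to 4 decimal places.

The prior density ∝ p^5(1−p)^9 is the kernel of Beta(6, 10).
Data: 9 successes in 10 trials (from the sequence). The binomial likelihood contributes p^9(1−p)^1, so the posterior is Beta(6+9, 10+1) = Beta(15, 11).
For Beta(a, b) with a, b > 1 the mode is (a−1)/(a+b−2) = 14/24 ≈ 0.5833.

p̂_MAP = 0.5833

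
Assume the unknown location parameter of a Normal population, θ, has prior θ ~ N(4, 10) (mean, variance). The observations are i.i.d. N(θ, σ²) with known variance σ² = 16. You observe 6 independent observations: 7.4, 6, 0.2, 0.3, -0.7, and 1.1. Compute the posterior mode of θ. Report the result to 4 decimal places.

θ̂_MAP = 2.7237

n = 6; x̄ = (7.4 + 6 + 0.2 + 0.3 + (-0.7) + 1.1)/6 = 14.3/6 = 143/60 ≈ 2.3833.
For a Normal prior and Normal likelihood with known variance, the posterior is Normal; its mode equals its mean, the precision-weighted average.
Prior precision 1/σ₀² = 1/10 = 0.1; data precision n/σ² = 6/16 = 0.375.
θ̂ = (0.1·4 + 0.375·(143/60)) / (0.1 + 0.375) = 1.29375/0.475 = 207/76 ≈ 2.7237.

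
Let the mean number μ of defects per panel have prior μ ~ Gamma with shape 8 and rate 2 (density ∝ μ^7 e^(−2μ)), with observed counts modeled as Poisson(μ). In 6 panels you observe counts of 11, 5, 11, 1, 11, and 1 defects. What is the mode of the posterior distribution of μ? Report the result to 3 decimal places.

μ̂_MAP = 5.875

Σxᵢ = 11+5+11+1+11+1 = 40, with n = 6.
Posterior ∝ μ^7e^(−2μ) · μ^40e^(−6μ) = μ^47e^(−8μ), i.e. Gamma(shape=48, rate=8).
The mode of a Gamma(a, b) with a ≥ 1 (shape–rate) is (a−1)/b = 47/8 ≈ 5.875.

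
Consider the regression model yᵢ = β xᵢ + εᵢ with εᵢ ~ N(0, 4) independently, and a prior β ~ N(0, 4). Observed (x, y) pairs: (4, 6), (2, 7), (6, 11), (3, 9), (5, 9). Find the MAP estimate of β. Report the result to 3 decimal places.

β̂_MAP = 1.934

log p(β | y) = −Σ(yᵢ − βxᵢ)²/(2·4) − β²/(2·4) + const.
Setting the derivative to zero: Σxᵢ(yᵢ − βxᵢ)/4 − β/4 = 0, so β = Σxᵢyᵢ / (Σxᵢ² + σ²/τ²).
Σxᵢyᵢ = 4·6 + 2·7 + 6·11 + 3·9 + 5·9 = 176; Σxᵢ² = 90; σ²/τ² = 1.
β̂_MAP = 176 / (90 + 1) = 176/91 ≈ 1.934.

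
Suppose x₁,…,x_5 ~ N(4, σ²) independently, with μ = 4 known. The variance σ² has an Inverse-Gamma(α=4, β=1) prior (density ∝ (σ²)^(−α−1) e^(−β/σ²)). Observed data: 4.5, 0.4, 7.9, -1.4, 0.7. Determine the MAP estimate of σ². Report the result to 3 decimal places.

Sum of squared deviations about the known mean: SS = (4.5−4)² + (0.4−4)² + (7.9−4)² + (-1.4−4)² + (0.7−4)² = 68.47.
The Normal likelihood contributes (σ²)^(−n/2) exp(−SS/(2σ²)), so the posterior is Inverse-Gamma(α + n/2, β + SS/2) = Inverse-Gamma(6.5, 35.235).
The mode of Inverse-Gamma(a, b) is b/(a+1) = 35.235/7.5 ≈ 4.698.

σ̂²_MAP = 4.698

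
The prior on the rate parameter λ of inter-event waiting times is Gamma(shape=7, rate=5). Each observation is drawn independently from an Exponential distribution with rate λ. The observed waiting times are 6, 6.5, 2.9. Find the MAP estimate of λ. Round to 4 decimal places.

The Exponential(rate=λ) likelihood is ∝ λ^n e^(−λΣtᵢ). Here n = 3 and Σtᵢ = 6 + 6.5 + 2.9 = 15.4.
Posterior ∝ λ^6e^(−5λ) · λ^3e^(−15.4λ) = λ^9e^(−20.4λ), i.e. Gamma(10, 20.4).
Mode = (a−1)/b = 9/20.4 ≈ 0.4412.

λ̂_MAP = 0.4412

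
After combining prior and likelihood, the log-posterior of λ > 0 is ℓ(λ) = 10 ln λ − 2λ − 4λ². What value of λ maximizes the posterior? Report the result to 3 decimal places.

λ̂_MAP = 1.000

ℓ'(λ) = 10/λ − 2 − 8λ. Setting this to zero and multiplying by λ: 8λ² + 2λ − 10 = 0.
λ = (−2 + √(2² + 4·8·10)) / (2·8) = (−2 + √324) / 16 = (−2 + 18)/16 = 1.
ℓ''(λ) = −10/λ² − 8 < 0, confirming a maximum.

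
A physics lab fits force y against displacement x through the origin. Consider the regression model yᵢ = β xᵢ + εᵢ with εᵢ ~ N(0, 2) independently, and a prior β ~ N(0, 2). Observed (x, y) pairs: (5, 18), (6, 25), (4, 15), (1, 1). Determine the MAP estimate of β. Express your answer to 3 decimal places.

β̂_MAP = 3.810

log p(β | y) = −Σ(yᵢ − βxᵢ)²/(2·2) − β²/(2·2) + const.
Setting the derivative to zero: Σxᵢ(yᵢ − βxᵢ)/2 − β/2 = 0, so β = Σxᵢyᵢ / (Σxᵢ² + σ²/τ²).
Σxᵢyᵢ = 5·18 + 6·25 + 4·15 + 1·1 = 301; Σxᵢ² = 78; σ²/τ² = 1.
β̂_MAP = 301 / (78 + 1) = 301/79 ≈ 3.810.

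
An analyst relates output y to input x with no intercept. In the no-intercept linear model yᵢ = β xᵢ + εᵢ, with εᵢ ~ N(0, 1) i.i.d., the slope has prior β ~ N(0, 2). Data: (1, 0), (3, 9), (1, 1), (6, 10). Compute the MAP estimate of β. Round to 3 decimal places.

β̂_MAP = 1.853

log p(β | y) = −Σ(yᵢ − βxᵢ)²/(2·1) − β²/(2·2) + const.
Setting the derivative to zero: Σxᵢ(yᵢ − βxᵢ)/1 − β/2 = 0, so β = Σxᵢyᵢ / (Σxᵢ² + σ²/τ²).
Σxᵢyᵢ = 1·0 + 3·9 + 1·1 + 6·10 = 88; Σxᵢ² = 47; σ²/τ² = 0.5.
β̂_MAP = 88 / (47 + 0.5) = 88/47.5 ≈ 1.853.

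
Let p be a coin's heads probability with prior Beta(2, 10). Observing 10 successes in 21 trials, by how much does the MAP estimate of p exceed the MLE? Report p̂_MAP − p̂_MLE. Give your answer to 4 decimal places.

Posterior is Beta(12, 21); MAP = (12−1)/(33−2) = 11/31 ≈ 0.35484.
MLE ignores the prior: p̂_MLE = k/n = 10/21 ≈ 0.47619.
Difference = 11/31 − 10/21 = -79/651 ≈ -0.1214.

MAP − MLE = -0.1214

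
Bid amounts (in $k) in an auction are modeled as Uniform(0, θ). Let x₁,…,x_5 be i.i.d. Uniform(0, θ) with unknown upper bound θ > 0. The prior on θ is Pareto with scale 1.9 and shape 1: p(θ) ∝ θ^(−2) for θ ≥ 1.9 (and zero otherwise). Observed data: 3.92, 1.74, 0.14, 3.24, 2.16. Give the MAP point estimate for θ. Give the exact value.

The Uniform(0, θ) likelihood is θ^(−n) for θ ≥ max(xᵢ), zero otherwise. Here max(xᵢ) = 3.92.
Posterior ∝ θ^(−2) · θ^(−5) = θ^(−7) on θ ≥ max(1.9, 3.92) = 3.92.
This density is strictly decreasing in θ, so the posterior mode lies at the lower boundary of the support.

θ̂_MAP = 3.92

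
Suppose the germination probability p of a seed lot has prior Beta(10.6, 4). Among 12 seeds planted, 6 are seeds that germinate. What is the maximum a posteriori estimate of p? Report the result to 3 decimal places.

p̂_MAP = 0.634

Prior: Beta(10.6, 4).
Data: 6 successes in 12 trials. The binomial likelihood contributes p^6(1−p)^6, so the posterior is Beta(10.6+6, 4+6) = Beta(16.6, 10).
For Beta(a, b) with a, b > 1 the mode is (a−1)/(a+b−2) = 15.6/24.6 ≈ 0.634.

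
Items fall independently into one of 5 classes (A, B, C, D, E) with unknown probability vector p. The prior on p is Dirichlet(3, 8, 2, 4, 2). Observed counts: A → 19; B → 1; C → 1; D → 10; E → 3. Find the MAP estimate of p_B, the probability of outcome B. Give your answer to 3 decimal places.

MAP estimate of p_B = 0.167

The posterior is Dirichlet(αᵢ + nᵢ) = Dirichlet(22, 9, 3, 14, 5).
For a Dirichlet(a₁,…,a_K) with all aᵢ > 1, the mode has j-th component (aⱼ − 1)/(Σaᵢ − K).
Here Σaᵢ = 53 and K = 5, so p_B = (9 − 1)/(53 − 5) = 8/48 ≈ 0.167.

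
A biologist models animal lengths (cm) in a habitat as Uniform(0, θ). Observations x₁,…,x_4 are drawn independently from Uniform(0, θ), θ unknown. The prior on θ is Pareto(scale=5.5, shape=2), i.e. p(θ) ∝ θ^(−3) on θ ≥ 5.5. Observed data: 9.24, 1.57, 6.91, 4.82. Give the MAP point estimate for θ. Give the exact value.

θ̂_MAP = 9.24

The Uniform(0, θ) likelihood is θ^(−n) for θ ≥ max(xᵢ), zero otherwise. Here max(xᵢ) = 9.24.
Posterior ∝ θ^(−3) · θ^(−4) = θ^(−7) on θ ≥ max(5.5, 9.24) = 9.24.
This density is strictly decreasing in θ, so the posterior mode lies at the lower boundary of the support.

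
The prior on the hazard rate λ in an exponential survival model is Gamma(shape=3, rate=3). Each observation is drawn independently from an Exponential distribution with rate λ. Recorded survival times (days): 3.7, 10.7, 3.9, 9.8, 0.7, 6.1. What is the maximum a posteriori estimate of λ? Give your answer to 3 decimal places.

λ̂_MAP = 0.211

The Exponential(rate=λ) likelihood is ∝ λ^n e^(−λΣtᵢ). Here n = 6 and Σtᵢ = 3.7 + 10.7 + 3.9 + 9.8 + 0.7 + 6.1 = 34.9.
Posterior ∝ λ^2e^(−3λ) · λ^6e^(−34.9λ) = λ^8e^(−37.9λ), i.e. Gamma(9, 37.9).
Mode = (a−1)/b = 8/37.9 ≈ 0.211.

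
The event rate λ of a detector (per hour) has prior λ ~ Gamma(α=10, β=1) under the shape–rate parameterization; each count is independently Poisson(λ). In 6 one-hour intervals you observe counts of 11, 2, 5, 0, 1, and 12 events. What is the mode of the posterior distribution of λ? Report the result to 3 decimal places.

Σxᵢ = 11+2+5+0+1+12 = 31, with n = 6.
Posterior ∝ λ^9e^(−1λ) · λ^31e^(−6λ) = λ^40e^(−7λ), i.e. Gamma(shape=41, rate=7).
The mode of a Gamma(a, b) with a ≥ 1 (shape–rate) is (a−1)/b = 40/7 ≈ 5.714.

λ̂_MAP = 5.714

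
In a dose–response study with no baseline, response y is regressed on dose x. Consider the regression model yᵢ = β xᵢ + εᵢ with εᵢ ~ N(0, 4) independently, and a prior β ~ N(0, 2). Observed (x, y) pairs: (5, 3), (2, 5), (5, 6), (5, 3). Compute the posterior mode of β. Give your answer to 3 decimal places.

log p(β | y) = −Σ(yᵢ − βxᵢ)²/(2·4) − β²/(2·2) + const.
Setting the derivative to zero: Σxᵢ(yᵢ − βxᵢ)/4 − β/2 = 0, so β = Σxᵢyᵢ / (Σxᵢ² + σ²/τ²).
Σxᵢyᵢ = 5·3 + 2·5 + 5·6 + 5·3 = 70; Σxᵢ² = 79; σ²/τ² = 2.
β̂_MAP = 70 / (79 + 2) = 70/81 ≈ 0.864.

β̂_MAP = 0.864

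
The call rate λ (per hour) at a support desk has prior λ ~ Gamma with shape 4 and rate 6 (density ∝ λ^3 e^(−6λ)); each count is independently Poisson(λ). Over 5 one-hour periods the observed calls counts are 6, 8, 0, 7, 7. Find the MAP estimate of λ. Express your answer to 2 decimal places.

λ̂_MAP = 2.82

Σxᵢ = 6+8+0+7+7 = 28, with n = 5.
Posterior ∝ λ^3e^(−6λ) · λ^28e^(−5λ) = λ^31e^(−11λ), i.e. Gamma(shape=32, rate=11).
The mode of a Gamma(a, b) with a ≥ 1 (shape–rate) is (a−1)/b = 31/11 ≈ 2.82.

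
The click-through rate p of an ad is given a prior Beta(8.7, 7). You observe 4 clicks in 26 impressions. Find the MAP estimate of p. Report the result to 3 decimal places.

p̂_MAP = 0.295

Prior: Beta(8.7, 7).
Data: 4 successes in 26 trials. The binomial likelihood contributes p^4(1−p)^22, so the posterior is Beta(8.7+4, 7+22) = Beta(12.7, 29).
For Beta(a, b) with a, b > 1 the mode is (a−1)/(a+b−2) = 11.7/39.7 ≈ 0.295.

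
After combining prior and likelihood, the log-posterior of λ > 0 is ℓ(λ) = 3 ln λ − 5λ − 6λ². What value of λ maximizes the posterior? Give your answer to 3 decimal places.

λ̂_MAP = 0.333

ℓ'(λ) = 3/λ − 5 − 12λ. Setting this to zero and multiplying by λ: 12λ² + 5λ − 3 = 0.
λ = (−5 + √(5² + 4·12·3)) / (2·12) = (−5 + √169) / 24 = (−5 + 13)/24 = 1/3.
ℓ''(λ) = −3/λ² − 12 < 0, confirming a maximum.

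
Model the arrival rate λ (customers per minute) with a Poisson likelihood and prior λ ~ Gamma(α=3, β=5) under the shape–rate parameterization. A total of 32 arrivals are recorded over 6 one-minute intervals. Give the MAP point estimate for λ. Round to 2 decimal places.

Σxᵢ = 32, n = 6.
Posterior ∝ λ^2e^(−5λ) · λ^32e^(−6λ) = λ^34e^(−11λ), i.e. Gamma(shape=35, rate=11).
The mode of a Gamma(a, b) with a ≥ 1 (shape–rate) is (a−1)/b = 34/11 ≈ 3.09.

λ̂_MAP = 3.09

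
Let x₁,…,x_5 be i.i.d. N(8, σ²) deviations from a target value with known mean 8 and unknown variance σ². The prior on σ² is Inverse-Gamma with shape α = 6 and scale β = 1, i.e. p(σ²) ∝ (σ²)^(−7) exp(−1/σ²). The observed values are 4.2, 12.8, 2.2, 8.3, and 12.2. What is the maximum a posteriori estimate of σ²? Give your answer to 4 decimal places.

Sum of squared deviations about the known mean: SS = (4.2−8)² + (12.8−8)² + (2.2−8)² + (8.3−8)² + (12.2−8)² = 88.85.
The Normal likelihood contributes (σ²)^(−n/2) exp(−SS/(2σ²)), so the posterior is Inverse-Gamma(α + n/2, β + SS/2) = Inverse-Gamma(8.5, 45.425).
The mode of Inverse-Gamma(a, b) is b/(a+1) = 45.425/9.5 ≈ 4.7816.

σ̂²_MAP = 4.7816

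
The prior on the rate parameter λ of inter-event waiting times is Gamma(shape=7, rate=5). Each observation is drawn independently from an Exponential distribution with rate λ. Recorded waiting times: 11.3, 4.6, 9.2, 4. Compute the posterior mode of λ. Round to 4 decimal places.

λ̂_MAP = 0.2933

The Exponential(rate=λ) likelihood is ∝ λ^n e^(−λΣtᵢ). Here n = 4 and Σtᵢ = 11.3 + 4.6 + 9.2 + 4 = 29.1.
Posterior ∝ λ^6e^(−5λ) · λ^4e^(−29.1λ) = λ^10e^(−34.1λ), i.e. Gamma(11, 34.1).
Mode = (a−1)/b = 10/34.1 ≈ 0.2933.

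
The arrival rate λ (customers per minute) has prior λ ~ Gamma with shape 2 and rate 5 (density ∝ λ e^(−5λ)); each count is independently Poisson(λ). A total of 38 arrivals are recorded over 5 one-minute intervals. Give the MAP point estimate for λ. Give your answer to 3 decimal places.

Σxᵢ = 38, n = 5.
Posterior ∝ λe^(−5λ) · λ^38e^(−5λ) = λ^39e^(−10λ), i.e. Gamma(shape=40, rate=10).
The mode of a Gamma(a, b) with a ≥ 1 (shape–rate) is (a−1)/b = 39/10 ≈ 3.900.

λ̂_MAP = 3.900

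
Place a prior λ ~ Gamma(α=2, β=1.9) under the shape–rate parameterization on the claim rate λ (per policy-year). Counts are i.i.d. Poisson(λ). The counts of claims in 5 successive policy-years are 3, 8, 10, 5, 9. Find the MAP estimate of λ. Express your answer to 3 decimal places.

Σxᵢ = 3+8+10+5+9 = 35, with n = 5.
Posterior ∝ λe^(−1.9λ) · λ^35e^(−5λ) = λ^36e^(−6.9λ), i.e. Gamma(shape=37, rate=6.9).
The mode of a Gamma(a, b) with a ≥ 1 (shape–rate) is (a−1)/b = 36/6.9 ≈ 5.217.

λ̂_MAP = 5.217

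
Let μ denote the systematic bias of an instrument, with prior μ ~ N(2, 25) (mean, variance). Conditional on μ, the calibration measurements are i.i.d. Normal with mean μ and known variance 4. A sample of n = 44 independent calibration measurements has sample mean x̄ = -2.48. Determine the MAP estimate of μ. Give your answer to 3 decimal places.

μ̂_MAP = -2.464

n = 44, x̄ = -2.48.
For a Normal prior and Normal likelihood with known variance, the posterior is Normal; its mode equals its mean, the precision-weighted average.
Prior precision 1/σ₀² = 1/25 = 0.04; data precision n/σ² = 44/4 = 11.
μ̂ = (0.04·2 + 11·(-2.48)) / (0.04 + 11) = (-27.2)/11.04 = -170/69 ≈ -2.464.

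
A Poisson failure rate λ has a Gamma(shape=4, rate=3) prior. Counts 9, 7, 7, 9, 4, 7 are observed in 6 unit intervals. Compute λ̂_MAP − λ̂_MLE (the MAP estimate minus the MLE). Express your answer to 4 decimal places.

MAP − MLE = -2.0556

Σxᵢ = 43. Posterior is Gamma(47, 9); MAP = (47−1)/9 = 46/9 ≈ 5.11111.
MLE = x̄ = 43/6 ≈ 7.16667.
Difference = 46/9 − 43/6 = -37/18 ≈ -2.0556.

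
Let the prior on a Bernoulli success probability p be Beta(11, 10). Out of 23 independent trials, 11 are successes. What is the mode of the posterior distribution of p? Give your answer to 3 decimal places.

Prior: Beta(11, 10).
Data: 11 successes in 23 trials. The binomial likelihood contributes p^11(1−p)^12, so the posterior is Beta(11+11, 10+12) = Beta(22, 22).
For Beta(a, b) with a, b > 1 the mode is (a−1)/(a+b−2) = 21/42 ≈ 0.500.

p̂_MAP = 0.500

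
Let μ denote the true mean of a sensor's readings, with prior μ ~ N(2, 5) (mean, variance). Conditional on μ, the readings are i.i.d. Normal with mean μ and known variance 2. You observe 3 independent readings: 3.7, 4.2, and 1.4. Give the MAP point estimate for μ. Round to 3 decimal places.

μ̂_MAP = 2.971

n = 3; x̄ = (3.7 + 4.2 + 1.4)/3 = 9.3/3 = 3.1.
For a Normal prior and Normal likelihood with known variance, the posterior is Normal; its mode equals its mean, the precision-weighted average.
Prior precision 1/σ₀² = 1/5 = 0.2; data precision n/σ² = 3/2 = 1.5.
μ̂ = (0.2·2 + 1.5·3.1) / (0.2 + 1.5) = 5.05/1.7 = 101/34 ≈ 2.971.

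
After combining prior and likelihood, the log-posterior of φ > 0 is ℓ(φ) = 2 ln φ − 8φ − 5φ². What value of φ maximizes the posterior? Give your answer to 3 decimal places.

φ̂_MAP = 0.200

ℓ'(φ) = 2/φ − 8 − 10φ. Setting this to zero and multiplying by φ: 10φ² + 8φ − 2 = 0.
φ = (−8 + √(8² + 4·10·2)) / (2·10) = (−8 + √144) / 20 = (−8 + 12)/20 = 1/5.
ℓ''(φ) = −2/φ² − 10 < 0, confirming a maximum.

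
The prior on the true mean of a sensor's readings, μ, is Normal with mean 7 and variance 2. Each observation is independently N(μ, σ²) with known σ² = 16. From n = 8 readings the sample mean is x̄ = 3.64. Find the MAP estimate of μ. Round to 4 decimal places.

μ̂_MAP = 5.3200

n = 8, x̄ = 3.64.
For a Normal prior and Normal likelihood with known variance, the posterior is Normal; its mode equals its mean, the precision-weighted average.
Prior precision 1/σ₀² = 1/2 = 0.5; data precision n/σ² = 8/16 = 0.5.
μ̂ = (0.5·7 + 0.5·3.64) / (0.5 + 0.5) = 5.32/1 = 5.3200.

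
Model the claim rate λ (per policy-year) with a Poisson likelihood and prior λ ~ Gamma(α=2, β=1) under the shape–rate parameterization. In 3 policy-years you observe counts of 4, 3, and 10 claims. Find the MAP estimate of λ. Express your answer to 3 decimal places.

λ̂_MAP = 4.500

Σxᵢ = 4+3+10 = 17, with n = 3.
Posterior ∝ λe^(−1λ) · λ^17e^(−3λ) = λ^18e^(−4λ), i.e. Gamma(shape=19, rate=4).
The mode of a Gamma(a, b) with a ≥ 1 (shape–rate) is (a−1)/b = 18/4 ≈ 4.500.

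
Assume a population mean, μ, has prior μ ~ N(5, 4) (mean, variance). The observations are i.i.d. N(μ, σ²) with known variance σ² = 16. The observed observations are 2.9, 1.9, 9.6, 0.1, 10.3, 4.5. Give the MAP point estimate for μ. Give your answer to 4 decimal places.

μ̂_MAP = 4.9300

n = 6; x̄ = (2.9 + 1.9 + 9.6 + 0.1 + 10.3 + 4.5)/6 = 29.3/6 = 293/60 ≈ 4.8833.
For a Normal prior and Normal likelihood with known variance, the posterior is Normal; its mode equals its mean, the precision-weighted average.
Prior precision 1/σ₀² = 1/4 = 0.25; data precision n/σ² = 6/16 = 0.375.
μ̂ = (0.25·5 + 0.375·(293/60)) / (0.25 + 0.375) = 3.08125/0.625 = 4.9300.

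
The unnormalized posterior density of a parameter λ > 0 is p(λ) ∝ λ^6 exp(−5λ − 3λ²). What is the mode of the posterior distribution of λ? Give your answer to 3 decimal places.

ℓ'(λ) = 6/λ − 5 − 6λ. Setting this to zero and multiplying by λ: 6λ² + 5λ − 6 = 0.
λ = (−5 + √(5² + 4·6·6)) / (2·6) = (−5 + √169) / 12 = (−5 + 13)/12 = 2/3.
ℓ''(λ) = −6/λ² − 6 < 0, confirming a maximum.

λ̂_MAP = 0.667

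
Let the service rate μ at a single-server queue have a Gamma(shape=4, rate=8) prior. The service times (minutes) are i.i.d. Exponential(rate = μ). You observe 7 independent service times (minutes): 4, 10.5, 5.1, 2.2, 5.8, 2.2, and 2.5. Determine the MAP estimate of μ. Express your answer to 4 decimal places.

The Exponential(rate=μ) likelihood is ∝ μ^n e^(−μΣtᵢ). Here n = 7 and Σtᵢ = 4 + 10.5 + 5.1 + 2.2 + 5.8 + 2.2 + 2.5 = 32.3.
Posterior ∝ μ^3e^(−8μ) · μ^7e^(−32.3μ) = μ^10e^(−40.3μ), i.e. Gamma(11, 40.3).
Mode = (a−1)/b = 10/40.3 ≈ 0.2481.

μ̂_MAP = 0.2481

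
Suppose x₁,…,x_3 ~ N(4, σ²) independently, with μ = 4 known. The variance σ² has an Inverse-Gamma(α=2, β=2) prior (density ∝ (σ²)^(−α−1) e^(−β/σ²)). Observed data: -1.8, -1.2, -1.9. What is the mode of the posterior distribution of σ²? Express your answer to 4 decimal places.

σ̂²_MAP = 11.0544

Sum of squared deviations about the known mean: SS = (-1.8−4)² + (-1.2−4)² + (-1.9−4)² = 95.49.
The Normal likelihood contributes (σ²)^(−n/2) exp(−SS/(2σ²)), so the posterior is Inverse-Gamma(α + n/2, β + SS/2) = Inverse-Gamma(3.5, 49.745).
The mode of Inverse-Gamma(a, b) is b/(a+1) = 49.745/4.5 ≈ 11.0544.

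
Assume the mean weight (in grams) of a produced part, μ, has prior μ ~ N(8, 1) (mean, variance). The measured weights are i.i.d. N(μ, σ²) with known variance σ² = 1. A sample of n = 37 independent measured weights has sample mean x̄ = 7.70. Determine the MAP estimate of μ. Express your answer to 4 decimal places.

μ̂_MAP = 7.7079

n = 37, x̄ = 7.70.
For a Normal prior and Normal likelihood with known variance, the posterior is Normal; its mode equals its mean, the precision-weighted average.
Prior precision 1/σ₀² = 1/1 = 1; data precision n/σ² = 37/1 = 37.
μ̂ = (1·8 + 37·7.7) / (1 + 37) = 292.9/38 = 2929/380 ≈ 7.7079.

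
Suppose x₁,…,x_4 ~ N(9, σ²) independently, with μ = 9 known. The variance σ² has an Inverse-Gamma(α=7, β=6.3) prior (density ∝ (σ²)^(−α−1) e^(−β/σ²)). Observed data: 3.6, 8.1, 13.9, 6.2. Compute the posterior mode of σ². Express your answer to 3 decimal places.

σ̂²_MAP = 3.721

Sum of squared deviations about the known mean: SS = (3.6−9)² + (8.1−9)² + (13.9−9)² + (6.2−9)² = 61.82.
The Normal likelihood contributes (σ²)^(−n/2) exp(−SS/(2σ²)), so the posterior is Inverse-Gamma(α + n/2, β + SS/2) = Inverse-Gamma(9, 37.21).
The mode of Inverse-Gamma(a, b) is b/(a+1) = 37.21/10 ≈ 3.721.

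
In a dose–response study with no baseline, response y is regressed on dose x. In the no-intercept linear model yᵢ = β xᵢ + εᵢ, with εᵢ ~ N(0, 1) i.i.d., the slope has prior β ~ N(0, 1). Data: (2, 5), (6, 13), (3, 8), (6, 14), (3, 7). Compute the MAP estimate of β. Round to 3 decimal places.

β̂_MAP = 2.284

log p(β | y) = −Σ(yᵢ − βxᵢ)²/(2·1) − β²/(2·1) + const.
Setting the derivative to zero: Σxᵢ(yᵢ − βxᵢ)/1 − β/1 = 0, so β = Σxᵢyᵢ / (Σxᵢ² + σ²/τ²).
Σxᵢyᵢ = 2·5 + 6·13 + 3·8 + 6·14 + 3·7 = 217; Σxᵢ² = 94; σ²/τ² = 1.
β̂_MAP = 217 / (94 + 1) = 217/95 ≈ 2.284.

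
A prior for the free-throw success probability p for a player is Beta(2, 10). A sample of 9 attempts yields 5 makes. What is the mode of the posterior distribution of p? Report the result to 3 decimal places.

Prior: Beta(2, 10).
Data: 5 successes in 9 trials. The binomial likelihood contributes p^5(1−p)^4, so the posterior is Beta(2+5, 10+4) = Beta(7, 14).
For Beta(a, b) with a, b > 1 the mode is (a−1)/(a+b−2) = 6/19 ≈ 0.316.

p̂_MAP = 0.316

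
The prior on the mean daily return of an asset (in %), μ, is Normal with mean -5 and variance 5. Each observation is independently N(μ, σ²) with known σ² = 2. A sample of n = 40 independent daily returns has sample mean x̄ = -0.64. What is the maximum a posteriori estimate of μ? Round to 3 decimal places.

μ̂_MAP = -0.683

n = 40, x̄ = -0.64.
For a Normal prior and Normal likelihood with known variance, the posterior is Normal; its mode equals its mean, the precision-weighted average.
Prior precision 1/σ₀² = 1/5 = 0.2; data precision n/σ² = 40/2 = 20.
μ̂ = (0.2·(-5) + 20·(-0.64)) / (0.2 + 20) = (-13.8)/20.2 = -69/101 ≈ -0.683.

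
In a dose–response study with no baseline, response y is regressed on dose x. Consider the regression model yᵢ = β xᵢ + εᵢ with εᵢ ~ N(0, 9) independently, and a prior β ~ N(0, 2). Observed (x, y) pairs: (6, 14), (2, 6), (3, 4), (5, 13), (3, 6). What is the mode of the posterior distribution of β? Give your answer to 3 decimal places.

β̂_MAP = 2.183

log p(β | y) = −Σ(yᵢ − βxᵢ)²/(2·9) − β²/(2·2) + const.
Setting the derivative to zero: Σxᵢ(yᵢ − βxᵢ)/9 − β/2 = 0, so β = Σxᵢyᵢ / (Σxᵢ² + σ²/τ²).
Σxᵢyᵢ = 6·14 + 2·6 + 3·4 + 5·13 + 3·6 = 191; Σxᵢ² = 83; σ²/τ² = 4.5.
β̂_MAP = 191 / (83 + 4.5) = 191/87.5 ≈ 2.183.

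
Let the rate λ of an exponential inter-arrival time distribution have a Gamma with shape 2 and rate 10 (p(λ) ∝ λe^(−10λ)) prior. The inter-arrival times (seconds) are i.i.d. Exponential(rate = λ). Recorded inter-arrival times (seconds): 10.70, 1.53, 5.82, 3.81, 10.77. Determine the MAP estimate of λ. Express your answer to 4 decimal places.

λ̂_MAP = 0.1407

The Exponential(rate=λ) likelihood is ∝ λ^n e^(−λΣtᵢ). Here n = 5 and Σtᵢ = 10.70 + 1.53 + 5.82 + 3.81 + 10.77 = 32.63.
Posterior ∝ λe^(−10λ) · λ^5e^(−32.63λ) = λ^6e^(−42.63λ), i.e. Gamma(7, 42.63).
Mode = (a−1)/b = 6/42.63 ≈ 0.1407.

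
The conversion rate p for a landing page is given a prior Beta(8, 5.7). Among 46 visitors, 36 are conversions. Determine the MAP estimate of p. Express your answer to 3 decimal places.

Prior: Beta(8, 5.7).
Data: 36 successes in 46 trials. The binomial likelihood contributes p^36(1−p)^10, so the posterior is Beta(8+36, 5.7+10) = Beta(44, 15.7).
For Beta(a, b) with a, b > 1 the mode is (a−1)/(a+b−2) = 43/57.7 ≈ 0.745.

p̂_MAP = 0.745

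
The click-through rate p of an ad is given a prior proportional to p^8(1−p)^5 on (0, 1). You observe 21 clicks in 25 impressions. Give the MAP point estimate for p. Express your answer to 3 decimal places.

The prior density ∝ p^8(1−p)^5 is the kernel of Beta(9, 6).
Data: 21 successes in 25 trials. The binomial likelihood contributes p^21(1−p)^4, so the posterior is Beta(9+21, 6+4) = Beta(30, 10).
For Beta(a, b) with a, b > 1 the mode is (a−1)/(a+b−2) = 29/38 ≈ 0.763.

p̂_MAP = 0.763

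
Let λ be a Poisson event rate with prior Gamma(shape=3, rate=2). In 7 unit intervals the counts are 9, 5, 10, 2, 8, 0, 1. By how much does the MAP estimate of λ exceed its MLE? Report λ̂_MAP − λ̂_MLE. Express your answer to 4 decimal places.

Σxᵢ = 35. Posterior is Gamma(38, 9); MAP = (38−1)/9 = 37/9 ≈ 4.11111.
MLE = x̄ = 35/7 ≈ 5.00000.
Difference = 37/9 − 35/7 = -8/9 ≈ -0.8889.

MAP − MLE = -0.8889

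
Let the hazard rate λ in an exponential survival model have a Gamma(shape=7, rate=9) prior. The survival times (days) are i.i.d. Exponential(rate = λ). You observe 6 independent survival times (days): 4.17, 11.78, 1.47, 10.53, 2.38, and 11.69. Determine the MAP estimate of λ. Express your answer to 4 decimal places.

λ̂_MAP = 0.2352

The Exponential(rate=λ) likelihood is ∝ λ^n e^(−λΣtᵢ). Here n = 6 and Σtᵢ = 4.17 + 11.78 + 1.47 + 10.53 + 2.38 + 11.69 = 42.02.
Posterior ∝ λ^6e^(−9λ) · λ^6e^(−42.02λ) = λ^12e^(−51.02λ), i.e. Gamma(13, 51.02).
Mode = (a−1)/b = 12/51.02 ≈ 0.2352.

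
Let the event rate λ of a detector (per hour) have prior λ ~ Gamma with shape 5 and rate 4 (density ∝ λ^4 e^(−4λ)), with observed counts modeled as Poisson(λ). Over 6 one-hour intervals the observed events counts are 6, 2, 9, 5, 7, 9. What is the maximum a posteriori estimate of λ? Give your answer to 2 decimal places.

Σxᵢ = 6+2+9+5+7+9 = 38, with n = 6.
Posterior ∝ λ^4e^(−4λ) · λ^38e^(−6λ) = λ^42e^(−10λ), i.e. Gamma(shape=43, rate=10).
The mode of a Gamma(a, b) with a ≥ 1 (shape–rate) is (a−1)/b = 42/10 ≈ 4.20.

λ̂_MAP = 4.20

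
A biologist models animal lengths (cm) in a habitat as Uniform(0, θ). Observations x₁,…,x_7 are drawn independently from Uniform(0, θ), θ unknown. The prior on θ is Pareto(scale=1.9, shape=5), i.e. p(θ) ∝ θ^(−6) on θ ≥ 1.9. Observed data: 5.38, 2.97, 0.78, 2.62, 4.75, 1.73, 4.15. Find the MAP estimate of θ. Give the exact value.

The Uniform(0, θ) likelihood is θ^(−n) for θ ≥ max(xᵢ), zero otherwise. Here max(xᵢ) = 5.38.
Posterior ∝ θ^(−6) · θ^(−7) = θ^(−13) on θ ≥ max(1.9, 5.38) = 5.38.
This density is strictly decreasing in θ, so the posterior mode lies at the lower boundary of the support.

θ̂_MAP = 5.38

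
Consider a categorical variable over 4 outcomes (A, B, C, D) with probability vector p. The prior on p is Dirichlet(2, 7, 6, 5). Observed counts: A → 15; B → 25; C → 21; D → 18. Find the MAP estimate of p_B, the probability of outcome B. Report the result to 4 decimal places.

MAP estimate of p_B = 0.3263

The posterior is Dirichlet(αᵢ + nᵢ) = Dirichlet(17, 32, 27, 23).
For a Dirichlet(a₁,…,a_K) with all aᵢ > 1, the mode has j-th component (aⱼ − 1)/(Σaᵢ − K).
Here Σaᵢ = 99 and K = 4, so p_B = (32 − 1)/(99 − 4) = 31/95 ≈ 0.3263.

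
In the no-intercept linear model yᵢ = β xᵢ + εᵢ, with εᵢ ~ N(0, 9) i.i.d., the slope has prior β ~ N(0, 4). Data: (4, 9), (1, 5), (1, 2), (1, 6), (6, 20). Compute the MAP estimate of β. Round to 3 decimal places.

log p(β | y) = −Σ(yᵢ − βxᵢ)²/(2·9) − β²/(2·4) + const.
Setting the derivative to zero: Σxᵢ(yᵢ − βxᵢ)/9 − β/4 = 0, so β = Σxᵢyᵢ / (Σxᵢ² + σ²/τ²).
Σxᵢyᵢ = 4·9 + 1·5 + 1·2 + 1·6 + 6·20 = 169; Σxᵢ² = 55; σ²/τ² = 2.25.
β̂_MAP = 169 / (55 + 2.25) = 169/57.25 ≈ 2.952.

β̂_MAP = 2.952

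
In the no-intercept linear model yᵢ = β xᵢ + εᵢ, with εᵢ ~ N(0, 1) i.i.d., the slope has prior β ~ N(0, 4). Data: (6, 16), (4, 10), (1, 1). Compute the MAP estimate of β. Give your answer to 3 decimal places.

β̂_MAP = 2.573

log p(β | y) = −Σ(yᵢ − βxᵢ)²/(2·1) − β²/(2·4) + const.
Setting the derivative to zero: Σxᵢ(yᵢ − βxᵢ)/1 − β/4 = 0, so β = Σxᵢyᵢ / (Σxᵢ² + σ²/τ²).
Σxᵢyᵢ = 6·16 + 4·10 + 1·1 = 137; Σxᵢ² = 53; σ²/τ² = 0.25.
β̂_MAP = 137 / (53 + 0.25) = 137/53.25 ≈ 2.573.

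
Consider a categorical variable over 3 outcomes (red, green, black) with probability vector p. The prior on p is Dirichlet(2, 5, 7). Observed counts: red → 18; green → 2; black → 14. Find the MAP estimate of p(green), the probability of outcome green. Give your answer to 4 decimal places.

MAP estimate of p(green) = 0.1333

The posterior is Dirichlet(αᵢ + nᵢ) = Dirichlet(20, 7, 21).
For a Dirichlet(a₁,…,a_K) with all aᵢ > 1, the mode has j-th component (aⱼ − 1)/(Σaᵢ − K).
Here Σaᵢ = 48 and K = 3, so p(green) = (7 − 1)/(48 − 3) = 6/45 ≈ 0.1333.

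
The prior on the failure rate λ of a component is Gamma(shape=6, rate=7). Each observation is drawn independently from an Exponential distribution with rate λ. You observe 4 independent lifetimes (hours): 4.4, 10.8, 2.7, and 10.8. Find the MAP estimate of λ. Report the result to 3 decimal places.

The Exponential(rate=λ) likelihood is ∝ λ^n e^(−λΣtᵢ). Here n = 4 and Σtᵢ = 4.4 + 10.8 + 2.7 + 10.8 = 28.7.
Posterior ∝ λ^5e^(−7λ) · λ^4e^(−28.7λ) = λ^9e^(−35.7λ), i.e. Gamma(10, 35.7).
Mode = (a−1)/b = 9/35.7 ≈ 0.252.

λ̂_MAP = 0.252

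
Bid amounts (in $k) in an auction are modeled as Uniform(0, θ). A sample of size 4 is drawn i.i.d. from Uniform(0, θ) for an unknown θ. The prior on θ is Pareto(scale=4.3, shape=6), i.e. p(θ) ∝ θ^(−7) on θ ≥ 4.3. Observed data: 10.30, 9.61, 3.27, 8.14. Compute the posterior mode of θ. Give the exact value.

The Uniform(0, θ) likelihood is θ^(−n) for θ ≥ max(xᵢ), zero otherwise. Here max(xᵢ) = 10.30.
Posterior ∝ θ^(−7) · θ^(−4) = θ^(−11) on θ ≥ max(4.3, 10.30) = 10.30.
This density is strictly decreasing in θ, so the posterior mode lies at the lower boundary of the support.

θ̂_MAP = 10.30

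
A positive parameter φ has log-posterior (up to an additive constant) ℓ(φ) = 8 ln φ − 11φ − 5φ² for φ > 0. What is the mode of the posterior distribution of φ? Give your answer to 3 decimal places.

ℓ'(φ) = 8/φ − 11 − 10φ. Setting this to zero and multiplying by φ: 10φ² + 11φ − 8 = 0.
φ = (−11 + √(11² + 4·10·8)) / (2·10) = (−11 + √441) / 20 = (−11 + 21)/20 = 1/2.
ℓ''(φ) = −8/φ² − 10 < 0, confirming a maximum.

φ̂_MAP = 0.500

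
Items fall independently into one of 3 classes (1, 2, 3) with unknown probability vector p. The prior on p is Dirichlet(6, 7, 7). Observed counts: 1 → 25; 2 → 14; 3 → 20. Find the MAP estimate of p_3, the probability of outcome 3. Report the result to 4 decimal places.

The posterior is Dirichlet(αᵢ + nᵢ) = Dirichlet(31, 21, 27).
For a Dirichlet(a₁,…,a_K) with all aᵢ > 1, the mode has j-th component (aⱼ − 1)/(Σaᵢ − K).
Here Σaᵢ = 79 and K = 3, so p_3 = (27 − 1)/(79 − 3) = 26/76 ≈ 0.3421.

MAP estimate: 0.3421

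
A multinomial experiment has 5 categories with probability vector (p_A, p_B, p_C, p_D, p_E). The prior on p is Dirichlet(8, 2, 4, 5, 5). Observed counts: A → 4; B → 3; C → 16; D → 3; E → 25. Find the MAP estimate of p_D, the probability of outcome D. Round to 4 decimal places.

The posterior is Dirichlet(αᵢ + nᵢ) = Dirichlet(12, 5, 20, 8, 30).
For a Dirichlet(a₁,…,a_K) with all aᵢ > 1, the mode has j-th component (aⱼ − 1)/(Σaᵢ − K).
Here Σaᵢ = 75 and K = 5, so p_D = (8 − 1)/(75 − 5) = 7/70 ≈ 0.1000.

MAP estimate of p_D = 0.1000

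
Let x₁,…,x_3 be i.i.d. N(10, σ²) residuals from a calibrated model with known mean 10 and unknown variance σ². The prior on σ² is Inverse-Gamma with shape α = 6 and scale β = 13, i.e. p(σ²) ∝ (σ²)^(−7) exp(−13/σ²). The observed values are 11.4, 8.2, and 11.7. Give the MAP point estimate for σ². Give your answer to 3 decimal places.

Sum of squared deviations about the known mean: SS = (11.4−10)² + (8.2−10)² + (11.7−10)² = 8.09.
The Normal likelihood contributes (σ²)^(−n/2) exp(−SS/(2σ²)), so the posterior is Inverse-Gamma(α + n/2, β + SS/2) = Inverse-Gamma(7.5, 17.045).
The mode of Inverse-Gamma(a, b) is b/(a+1) = 17.045/8.5 ≈ 2.005.

σ̂²_MAP = 2.005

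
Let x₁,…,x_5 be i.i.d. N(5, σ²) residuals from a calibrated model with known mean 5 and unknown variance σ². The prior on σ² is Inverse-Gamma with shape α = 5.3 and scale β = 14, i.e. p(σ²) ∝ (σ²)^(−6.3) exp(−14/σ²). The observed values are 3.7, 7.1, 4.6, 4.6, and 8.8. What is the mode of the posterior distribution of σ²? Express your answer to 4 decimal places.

σ̂²_MAP = 2.7761

Sum of squared deviations about the known mean: SS = (3.7−5)² + (7.1−5)² + (4.6−5)² + (4.6−5)² + (8.8−5)² = 20.86.
The Normal likelihood contributes (σ²)^(−n/2) exp(−SS/(2σ²)), so the posterior is Inverse-Gamma(α + n/2, β + SS/2) = Inverse-Gamma(7.8, 24.43).
The mode of Inverse-Gamma(a, b) is b/(a+1) = 24.43/8.8 ≈ 2.7761.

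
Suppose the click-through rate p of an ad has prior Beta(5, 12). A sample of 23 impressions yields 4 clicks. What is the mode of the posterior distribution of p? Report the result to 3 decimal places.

p̂_MAP = 0.211

Prior: Beta(5, 12).
Data: 4 successes in 23 trials. The binomial likelihood contributes p^4(1−p)^19, so the posterior is Beta(5+4, 12+19) = Beta(9, 31).
For Beta(a, b) with a, b > 1 the mode is (a−1)/(a+b−2) = 8/38 ≈ 0.211.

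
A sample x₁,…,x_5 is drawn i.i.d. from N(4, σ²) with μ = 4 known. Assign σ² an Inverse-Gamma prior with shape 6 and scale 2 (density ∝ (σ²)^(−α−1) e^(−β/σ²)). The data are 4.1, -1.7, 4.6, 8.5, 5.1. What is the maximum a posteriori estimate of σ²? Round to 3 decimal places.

σ̂²_MAP = 3.069

Sum of squared deviations about the known mean: SS = (4.1−4)² + (-1.7−4)² + (4.6−4)² + (8.5−4)² + (5.1−4)² = 54.32.
The Normal likelihood contributes (σ²)^(−n/2) exp(−SS/(2σ²)), so the posterior is Inverse-Gamma(α + n/2, β + SS/2) = Inverse-Gamma(8.5, 29.16).
The mode of Inverse-Gamma(a, b) is b/(a+1) = 29.16/9.5 ≈ 3.069.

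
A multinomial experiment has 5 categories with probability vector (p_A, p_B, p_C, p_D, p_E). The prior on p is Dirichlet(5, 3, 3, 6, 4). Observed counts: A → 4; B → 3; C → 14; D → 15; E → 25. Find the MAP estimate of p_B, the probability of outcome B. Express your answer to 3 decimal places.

The posterior is Dirichlet(αᵢ + nᵢ) = Dirichlet(9, 6, 17, 21, 29).
For a Dirichlet(a₁,…,a_K) with all aᵢ > 1, the mode has j-th component (aⱼ − 1)/(Σaᵢ − K).
Here Σaᵢ = 82 and K = 5, so p_B = (6 − 1)/(82 − 5) = 5/77 ≈ 0.065.

MAP estimate of p_B = 0.065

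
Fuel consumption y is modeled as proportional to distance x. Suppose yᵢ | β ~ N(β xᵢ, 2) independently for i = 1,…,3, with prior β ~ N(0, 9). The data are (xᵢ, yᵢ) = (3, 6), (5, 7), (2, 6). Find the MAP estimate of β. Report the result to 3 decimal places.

log p(β | y) = −Σ(yᵢ − βxᵢ)²/(2·2) − β²/(2·9) + const.
Setting the derivative to zero: Σxᵢ(yᵢ − βxᵢ)/2 − β/9 = 0, so β = Σxᵢyᵢ / (Σxᵢ² + σ²/τ²).
Σxᵢyᵢ = 3·6 + 5·7 + 2·6 = 65; Σxᵢ² = 38; σ²/τ² = 2/9.
β̂_MAP = 65 / (38 + 2/9) = 65/(344/9) = 585/344 ≈ 1.701.

β̂_MAP = 1.701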